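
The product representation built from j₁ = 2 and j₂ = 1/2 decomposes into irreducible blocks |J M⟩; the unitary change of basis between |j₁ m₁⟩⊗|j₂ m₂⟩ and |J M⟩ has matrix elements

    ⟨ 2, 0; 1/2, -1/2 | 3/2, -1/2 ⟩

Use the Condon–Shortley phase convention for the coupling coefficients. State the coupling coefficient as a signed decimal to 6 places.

+0.632456

j₁+j₂−J=1  J+j₁−j₂=3  J−j₁+j₂=0  j₁+j₂+J+1=5
(j₁±m₁, j₂±m₂, J±M) = (2,2,0,1,1,2)
P² = 8/5
sum k=0..0:
  [0] +1/2 = 1/2
S = 1/2
C² = P²·S² = 2/5 ; C = +0.632456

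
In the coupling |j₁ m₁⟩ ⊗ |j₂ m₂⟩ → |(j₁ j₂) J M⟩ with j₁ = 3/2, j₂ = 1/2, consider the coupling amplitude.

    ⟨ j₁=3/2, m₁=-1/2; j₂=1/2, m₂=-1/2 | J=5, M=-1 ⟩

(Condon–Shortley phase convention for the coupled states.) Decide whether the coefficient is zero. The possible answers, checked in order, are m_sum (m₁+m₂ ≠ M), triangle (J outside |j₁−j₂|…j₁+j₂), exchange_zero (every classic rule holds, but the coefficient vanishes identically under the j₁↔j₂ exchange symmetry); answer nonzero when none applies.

triangle

m-sum: m₁+m₂ = -1/2+(-1/2) = -1, M = -1  ✓
triangle: need |j₁−j₂| ≤ J ≤ j₁+j₂, i.e. J ∈ [1, 2]; J = 5 is outside ✗ ⇒ coefficient is 0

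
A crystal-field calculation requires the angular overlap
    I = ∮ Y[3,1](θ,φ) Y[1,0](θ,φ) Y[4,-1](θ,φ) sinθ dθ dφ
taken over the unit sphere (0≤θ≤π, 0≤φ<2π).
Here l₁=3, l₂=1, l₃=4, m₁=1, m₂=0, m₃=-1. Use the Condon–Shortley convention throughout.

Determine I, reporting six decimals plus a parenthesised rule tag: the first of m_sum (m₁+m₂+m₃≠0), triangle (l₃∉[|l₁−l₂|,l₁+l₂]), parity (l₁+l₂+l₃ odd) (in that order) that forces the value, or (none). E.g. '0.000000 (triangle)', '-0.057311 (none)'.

-0.238414 (none)

m-sum 0 ✓  L=8 even ✓  2≤4≤4 ✓
Π(2lᵢ+1) = 7×3×9 = 189
triangle coeff Δ(3,1,4) = 1/252
Σ_t [0,0]: t=0:+1/36 = 1/36
(3j)²=4/63 [(3 1 4; 0 0 0)], sign=+1
Σ_t [0,0]: t=0:+1/48 = 1/48
(3j)²=5/84 [(3 1 4; 1 0 -1)], sign=-1
⇒ 4πI² = 5/7
I = (-1)√(5/7/(4π)) = -0.23841361
No selection rule forces the value: the integral is nonzero (none).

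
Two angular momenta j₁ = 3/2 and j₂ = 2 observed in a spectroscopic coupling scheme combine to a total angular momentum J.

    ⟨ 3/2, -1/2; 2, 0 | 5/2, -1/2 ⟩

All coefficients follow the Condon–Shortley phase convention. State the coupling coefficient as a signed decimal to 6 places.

−√(3/35) = -0.292770

triangle: 1!*2!*3!/7! = 12/5040
(j±m)!: 1!*2!*2!*2!*2!*3! = 96
prefactor² = (2J+1)*Δ*N² = 48/35
  k=0: +1/(0!*1!*2!*2!*0!*1!) = 1/4
  k=1: −1/(1!*0!*1!*1!*1!*2!) = -1/2
Σ = -1/4  ⇒  CG² = 48/35*(-1/4)² = 3/35
CG = −√(3/35) = -0.292770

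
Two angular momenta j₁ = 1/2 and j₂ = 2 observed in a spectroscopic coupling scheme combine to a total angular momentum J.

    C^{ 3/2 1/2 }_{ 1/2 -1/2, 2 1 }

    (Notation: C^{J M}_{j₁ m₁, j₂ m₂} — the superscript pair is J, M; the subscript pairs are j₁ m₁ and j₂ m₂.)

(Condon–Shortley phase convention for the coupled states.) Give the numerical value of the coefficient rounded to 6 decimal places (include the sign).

-0.774597

j₁+j₂−J=1  J+j₁−j₂=0  J−j₁+j₂=3  j₁+j₂+J+1=5
(j₁±m₁, j₂±m₂, J±M) = (0,1,3,1,2,1)
P² = 12/5
sum k=1..1:
  [1] −1/2 = -1/2
S = -1/2
C² = P²·S² = 3/5 ; C = -0.774597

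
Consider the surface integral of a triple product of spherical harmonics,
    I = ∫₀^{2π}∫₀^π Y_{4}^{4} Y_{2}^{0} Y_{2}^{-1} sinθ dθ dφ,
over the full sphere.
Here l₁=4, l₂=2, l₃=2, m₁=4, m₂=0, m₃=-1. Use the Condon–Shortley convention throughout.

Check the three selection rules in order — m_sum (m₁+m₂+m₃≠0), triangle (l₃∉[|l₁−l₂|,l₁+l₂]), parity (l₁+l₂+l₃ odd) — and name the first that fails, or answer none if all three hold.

Σmᵢ = 3  ✗
l₃∈[|l₁−l₂|,l₁+l₂]=[2,6], have l₃=2
Σlᵢ = 8 ⇒ even

m_sum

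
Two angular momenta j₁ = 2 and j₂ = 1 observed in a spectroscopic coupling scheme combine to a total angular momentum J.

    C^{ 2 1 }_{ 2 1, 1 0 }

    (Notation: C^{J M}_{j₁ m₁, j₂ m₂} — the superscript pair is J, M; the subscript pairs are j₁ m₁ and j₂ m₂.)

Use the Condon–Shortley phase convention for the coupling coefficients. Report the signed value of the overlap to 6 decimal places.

+0.408248

j₁+j₂−J=1  J+j₁−j₂=3  J−j₁+j₂=1  j₁+j₂+J+1=6
(j₁±m₁, j₂±m₂, J±M) = (3,1,1,1,3,1)
P² = 3/2
sum k=0..1:
  [0] +1/2 = 1/2
  [1] −1/6 = -1/6
S = 1/3
C² = P²·S² = 1/6 ; C = +0.408248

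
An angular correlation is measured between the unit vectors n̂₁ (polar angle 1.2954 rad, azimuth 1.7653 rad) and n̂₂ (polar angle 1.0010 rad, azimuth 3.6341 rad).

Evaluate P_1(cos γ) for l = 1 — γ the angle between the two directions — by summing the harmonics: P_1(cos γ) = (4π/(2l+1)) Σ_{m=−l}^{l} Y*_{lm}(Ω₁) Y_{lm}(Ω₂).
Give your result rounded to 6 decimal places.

-0.091214

Summing Y*_{l m}(θ₁,φ₁)·Y_{l m}(θ₂,φ₂) over m ∈ [−1, 1]; prefactor 4π/(2·1+1) = 4.188790:
  [-1]  conj(Y_{1,-1})(Ω₁) = -0.06426 + 0.32621j ; Y_{1,-1}(Ω₂) = -0.25634 + 0.13755j ; Δ = -0.02840 - 0.09246j
  [+0]  conj(Y_{1,0})(Ω₁) = 0.13286 + 0.00000j ; Y_{1,0}(Ω₂) = 0.26358 + 0.00000j ; Δ = 0.03502 + 0.00000j
  [+1]  conj(Y_{1,1})(Ω₁) = 0.06426 + 0.32621j ; Y_{1,1}(Ω₂) = 0.25634 + 0.13755j ; Δ = -0.02840 + 0.09246j
Accumulated sum -0.02178 + 0.00000j; after 4π/(2l+1) scaling, -0.09121 + 0.00000j ⇒ P_1 = -0.091214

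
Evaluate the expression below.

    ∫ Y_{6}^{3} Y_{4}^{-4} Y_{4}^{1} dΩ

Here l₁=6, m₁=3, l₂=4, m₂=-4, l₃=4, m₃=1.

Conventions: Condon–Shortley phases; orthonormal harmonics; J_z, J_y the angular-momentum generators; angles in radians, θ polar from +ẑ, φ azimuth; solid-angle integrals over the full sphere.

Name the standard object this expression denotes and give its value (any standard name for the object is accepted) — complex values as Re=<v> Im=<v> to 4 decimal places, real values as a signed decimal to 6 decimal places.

Gaunt coefficient, +0.155830

This is a Gaunt coefficient — the integral of a triple product of spherical harmonics over the sphere.
Rules hold: Σm=0, L=14 even, 2≤4≤10.
N = 13·9·9 = 1053
Δ = 6!·6!·2!/15! = 1/1261260
Racah Σ t=2..4: t=2:+1/4608 t=3:−1/1296 t=4:+1/4608 = -7/20736
⇒ 3j(6 4 4; 0 0 0)² = 20/1287, sgn -1
Racah Σ t=0..0: t=0:+1/51840 = 1/51840
⇒ 3j(6 4 4; 3 -4 1)² = 8/429, sgn -1
4πI² = N·(3j₀)²·(3jₘ)² = 480/1573
I = +1·√(0.305149/4π) = 0.15583009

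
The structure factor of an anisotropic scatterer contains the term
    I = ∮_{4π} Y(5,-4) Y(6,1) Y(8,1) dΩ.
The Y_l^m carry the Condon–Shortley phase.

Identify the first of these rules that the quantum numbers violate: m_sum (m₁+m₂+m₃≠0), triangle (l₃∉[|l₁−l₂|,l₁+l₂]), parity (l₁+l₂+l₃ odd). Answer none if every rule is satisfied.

azimuthal sum: -4 + 1 + 1 = -2  ✗
1 ≤ 8 ≤ 11 (triangle on l)
L = 5 + 6 + 8 = 19 (odd)

m_sum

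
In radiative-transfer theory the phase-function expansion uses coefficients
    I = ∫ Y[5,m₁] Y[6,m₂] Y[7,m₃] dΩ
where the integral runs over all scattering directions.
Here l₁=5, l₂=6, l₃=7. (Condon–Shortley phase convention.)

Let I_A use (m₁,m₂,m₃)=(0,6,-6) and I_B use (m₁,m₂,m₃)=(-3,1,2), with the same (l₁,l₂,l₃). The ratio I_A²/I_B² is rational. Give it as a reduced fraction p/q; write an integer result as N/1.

Shared (l₁,l₂,l₃)=(5,6,7): N and (l;000)² cancel in I_A²/I_B².
A: Δ = 4!·6!·8!/19! = 1/174594420; Racah Σ t=4..4: t=4:+1/116121600 = 1/116121600; ⇒ 3j(5 6 7; 0 6 -6)² = 165/9044, sgn -1
B: Δ = 4!·6!·8!/19! = 1/174594420; Racah Σ t=2..4: t=2:+1/2073600 t=3:−1/414720 t=4:+1/829440 = -1/1382400; ⇒ 3j(5 6 7; -3 1 2)² = 294/46189, sgn +1
I_A²/I_B² = (165/9044)/(294/46189) = 7865/2744

7865/2744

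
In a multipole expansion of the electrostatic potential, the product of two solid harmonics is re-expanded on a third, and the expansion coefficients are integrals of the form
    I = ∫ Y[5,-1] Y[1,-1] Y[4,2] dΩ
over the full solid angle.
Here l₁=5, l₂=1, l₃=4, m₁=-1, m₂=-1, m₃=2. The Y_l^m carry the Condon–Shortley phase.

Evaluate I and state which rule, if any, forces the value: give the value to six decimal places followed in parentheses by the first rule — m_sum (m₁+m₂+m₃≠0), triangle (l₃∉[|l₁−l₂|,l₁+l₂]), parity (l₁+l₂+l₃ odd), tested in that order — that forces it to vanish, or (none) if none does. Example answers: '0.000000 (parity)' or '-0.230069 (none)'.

Rules hold: Σm=0, L=10 even, 4≤4≤6.
N = 11·3·9 = 297
Δ = 2!·8!·0!/11! = 1/495
Racah Σ t=1..1: t=1:−1/576 = -1/576
⇒ 3j(5 1 4; 0 0 0)² = 5/99, sgn -1
Racah Σ t=0..0: t=0:+1/2880 = 1/2880
⇒ 3j(5 1 4; -1 -1 2)² = 2/165, sgn +1
4πI² = N·(3j₀)²·(3jₘ)² = 2/11
I = -1·√(0.181818/4π) = -0.12028562
No selection rule forces the value: the integral is nonzero (none).

-0.120286 (none)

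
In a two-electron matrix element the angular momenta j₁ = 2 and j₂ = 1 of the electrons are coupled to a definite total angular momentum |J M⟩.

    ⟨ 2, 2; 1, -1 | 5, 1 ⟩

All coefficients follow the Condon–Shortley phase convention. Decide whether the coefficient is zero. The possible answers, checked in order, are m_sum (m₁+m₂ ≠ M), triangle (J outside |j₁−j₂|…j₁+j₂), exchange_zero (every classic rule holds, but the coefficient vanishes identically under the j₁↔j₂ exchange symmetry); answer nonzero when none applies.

m-sum: m₁+m₂ = 2+(-1) = 1, M = 1  ✓
triangle: need |j₁−j₂| ≤ J ≤ j₁+j₂, i.e. J ∈ [1, 3]; J = 5 is outside ✗ ⇒ coefficient is 0

triangle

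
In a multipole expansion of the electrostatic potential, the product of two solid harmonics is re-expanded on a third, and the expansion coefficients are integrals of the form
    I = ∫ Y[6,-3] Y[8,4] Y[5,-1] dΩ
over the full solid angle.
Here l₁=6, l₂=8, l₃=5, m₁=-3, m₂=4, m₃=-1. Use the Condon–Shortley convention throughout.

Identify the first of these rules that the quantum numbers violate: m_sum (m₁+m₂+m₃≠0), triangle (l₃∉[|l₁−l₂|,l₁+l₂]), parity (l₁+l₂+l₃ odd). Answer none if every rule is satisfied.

m₁+m₂+m₃ = -3 + 4 − 1 = 0  ✓
triangle: |6−8|=2 ≤ l₃=5 ≤ 6+8=14  ✓
parity: l₁+l₂+l₃ = 19 is odd  ✗

parity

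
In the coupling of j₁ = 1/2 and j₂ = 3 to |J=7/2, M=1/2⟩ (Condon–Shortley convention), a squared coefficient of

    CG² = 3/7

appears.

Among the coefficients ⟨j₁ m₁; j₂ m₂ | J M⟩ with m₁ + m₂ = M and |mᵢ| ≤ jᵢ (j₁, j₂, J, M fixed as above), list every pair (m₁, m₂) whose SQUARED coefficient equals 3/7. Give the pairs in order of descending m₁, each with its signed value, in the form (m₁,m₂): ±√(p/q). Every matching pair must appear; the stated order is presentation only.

Admissible pairs with m₁+m₂ = M = 1/2: (-1/2,1), (1/2,0)
  (m₁,m₂)=(1/2,0): CG² = 4/7, CG = +√(4/7)
  (m₁,m₂)=(-1/2,1): CG² = 3/7, CG = +√(3/7)   ← matches the target
Pairs with CG² = 3/7: (-1/2,1): +√(3/7)

(-1/2,1): +√(3/7)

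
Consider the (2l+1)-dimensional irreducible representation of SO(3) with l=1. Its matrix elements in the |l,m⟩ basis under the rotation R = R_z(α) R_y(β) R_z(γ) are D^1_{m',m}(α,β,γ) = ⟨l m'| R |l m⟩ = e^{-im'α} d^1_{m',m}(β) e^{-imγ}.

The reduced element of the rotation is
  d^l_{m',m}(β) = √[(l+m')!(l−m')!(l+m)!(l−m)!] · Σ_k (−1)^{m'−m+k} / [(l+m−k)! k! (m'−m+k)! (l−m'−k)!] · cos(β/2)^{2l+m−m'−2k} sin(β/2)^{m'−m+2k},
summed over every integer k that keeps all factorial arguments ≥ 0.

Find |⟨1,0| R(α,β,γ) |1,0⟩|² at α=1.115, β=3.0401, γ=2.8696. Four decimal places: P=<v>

P=0.9897

Split into d^1_{0,0}(β=3.0401) × two z-phases.
c=cos(3.040100/2)=0.050725, s=sin(3.040100/2)=0.998713; N=√[1·1·1·1]=1.000000
The bounds max(0,m−m')=0 and min(l+m,l−m')=1 give 2 terms
  k=0: (−1)^0·1.0000/(1)·0.0507^2·0.9987^0 = +0.002573
  k=1: (−1)^1·1.0000/(1)·0.0507^0·0.9987^2 = -0.997427
d^1_{0,0}(3.0401) = +0.002573 -0.997427 = -0.994854
|D^1_{0,0}|² = |d^1_{0,0}(β)|² = (-0.994854)² = 0.989735 (the z-rotation phases have unit modulus)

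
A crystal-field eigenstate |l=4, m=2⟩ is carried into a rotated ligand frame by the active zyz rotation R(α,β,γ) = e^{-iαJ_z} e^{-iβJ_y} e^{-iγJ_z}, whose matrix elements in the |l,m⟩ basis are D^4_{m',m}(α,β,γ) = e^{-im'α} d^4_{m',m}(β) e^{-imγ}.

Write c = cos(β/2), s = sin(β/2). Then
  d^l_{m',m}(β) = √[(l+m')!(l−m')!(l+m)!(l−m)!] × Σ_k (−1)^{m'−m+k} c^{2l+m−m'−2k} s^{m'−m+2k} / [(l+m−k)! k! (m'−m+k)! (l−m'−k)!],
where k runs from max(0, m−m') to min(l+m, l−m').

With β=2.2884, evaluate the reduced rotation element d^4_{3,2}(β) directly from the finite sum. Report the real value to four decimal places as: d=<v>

d=0.0957

d^4_{3,2}(β=2.2884) via the finite sum:
c=cos(2.288400/2)=0.413775, s=sin(2.288400/2)=0.910379; N=√[5040·1·720·2]=2693.993318
k∈{0,1} keeps every argument non-negative
  k=0: (−1)^1·2693.9933/(720)·0.4138^7·0.9104^1 = -0.007073
  k=1: (−1)^2·2693.9933/(240)·0.4138^5·0.9104^3 = +0.102724
d^4_{3,2}(2.2884) = -0.007073 +0.102724 = +0.095650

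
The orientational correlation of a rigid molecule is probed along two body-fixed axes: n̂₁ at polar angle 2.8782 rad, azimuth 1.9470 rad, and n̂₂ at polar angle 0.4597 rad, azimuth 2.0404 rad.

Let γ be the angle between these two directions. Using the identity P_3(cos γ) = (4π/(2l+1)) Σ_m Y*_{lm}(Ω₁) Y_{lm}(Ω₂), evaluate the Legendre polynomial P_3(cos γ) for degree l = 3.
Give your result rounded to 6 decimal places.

0.069588

Term-by-term m-sum for l=3 (normalisation 4π/7 = 1.795196):
  m=-3: Y*=0.00666 - 0.00315j  Y=0.03596 + 0.00588j  product 0.00026 - 0.00007j
  m=-2: Y*=0.04883 + 0.04571j  Y=-0.10645 + 0.14551j  product -0.01185 + 0.00224j
  m=-1: Y*=-0.11318 + 0.28651j  Y=-0.19569 - 0.38561j  product 0.13263 - 0.01242j
  m=+0: Y*=-0.59849 + 0.00000j  Y=0.33970 + 0.00000j  product -0.20331 + 0.00000j
  m=+1: Y*=0.11318 + 0.28651j  Y=0.19569 - 0.38561j  product 0.13263 + 0.01242j
  m=+2: Y*=0.04883 - 0.04571j  Y=-0.10645 - 0.14551j  product -0.01185 - 0.00224j
  m=+3: Y*=-0.00666 - 0.00315j  Y=-0.03596 + 0.00588j  product 0.00026 + 0.00007j
Accumulated sum 0.03876 - 0.00000j; after 4π/(2l+1) scaling, 0.06959 - 0.00000j ⇒ P_3 = 0.069588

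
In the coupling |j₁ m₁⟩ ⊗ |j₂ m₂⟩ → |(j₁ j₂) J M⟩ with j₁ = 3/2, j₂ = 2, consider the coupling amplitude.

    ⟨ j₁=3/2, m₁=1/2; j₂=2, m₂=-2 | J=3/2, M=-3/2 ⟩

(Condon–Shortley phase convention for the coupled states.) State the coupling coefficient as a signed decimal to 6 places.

j₁+j₂−J=2  J+j₁−j₂=1  J−j₁+j₂=2  j₁+j₂+J+1=6
(j₁±m₁, j₂±m₂, J±M) = (2,1,0,4,0,3)
P² = 32/5
sum k=0..0:
  [0] +1/4 = 1/4
S = 1/4
C² = P²·S² = 2/5 ; C = +0.632456

+0.632456  (= +√(2/5))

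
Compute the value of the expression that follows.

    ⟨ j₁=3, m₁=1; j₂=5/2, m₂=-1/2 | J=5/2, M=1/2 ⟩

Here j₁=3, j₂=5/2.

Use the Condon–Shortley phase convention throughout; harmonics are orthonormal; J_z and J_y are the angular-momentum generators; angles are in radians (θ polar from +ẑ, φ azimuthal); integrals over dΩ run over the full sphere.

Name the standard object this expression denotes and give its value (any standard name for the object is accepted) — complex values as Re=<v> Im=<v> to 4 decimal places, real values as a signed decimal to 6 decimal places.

This is a Clebsch–Gordan (vector-coupling) coefficient.
√[6·3!3!2!/9! · 4!2!2!3!3!2!] = √(288/35)
  +(−1)^0/∏(0,3,2,2,1,0)! = 1/24  (running 1/24)
  +(−1)^1/∏(1,2,1,1,2,1)! = -1/4  (running -5/24)
  +(−1)^2/∏(2,1,0,0,3,2)! = 1/24  (running -1/6)
⟨..|..⟩ = √(288/35)·(-1/6) = -0.478091

Clebsch–Gordan coefficient, −√(8/35) ≈ -0.478091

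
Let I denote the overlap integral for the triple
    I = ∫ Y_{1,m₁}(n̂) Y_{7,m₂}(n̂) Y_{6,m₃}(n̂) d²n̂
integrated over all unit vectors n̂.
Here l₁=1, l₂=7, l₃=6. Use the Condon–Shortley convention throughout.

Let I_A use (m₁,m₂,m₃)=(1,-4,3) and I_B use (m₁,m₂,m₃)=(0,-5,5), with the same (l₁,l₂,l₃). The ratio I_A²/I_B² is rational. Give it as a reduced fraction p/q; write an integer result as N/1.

l's match ⇒ only the (l;m) 3-j factors differ between A and B.
A: triangle coeff Δ(1,7,6) = 1/1365; Σ_t [0,0]: t=0:+1/4354560 = 1/4354560; (3j)²=11/273 [(1 7 6; 1 -4 3)], sign=-1
B: triangle coeff Δ(1,7,6) = 1/1365; Σ_t [1,1]: t=1:−1/39916800 = -1/39916800; (3j)²=8/455 [(1 7 6; 0 -5 5)], sign=+1
I_A²/I_B² = (11/273)/(8/455) = 55/24

55/24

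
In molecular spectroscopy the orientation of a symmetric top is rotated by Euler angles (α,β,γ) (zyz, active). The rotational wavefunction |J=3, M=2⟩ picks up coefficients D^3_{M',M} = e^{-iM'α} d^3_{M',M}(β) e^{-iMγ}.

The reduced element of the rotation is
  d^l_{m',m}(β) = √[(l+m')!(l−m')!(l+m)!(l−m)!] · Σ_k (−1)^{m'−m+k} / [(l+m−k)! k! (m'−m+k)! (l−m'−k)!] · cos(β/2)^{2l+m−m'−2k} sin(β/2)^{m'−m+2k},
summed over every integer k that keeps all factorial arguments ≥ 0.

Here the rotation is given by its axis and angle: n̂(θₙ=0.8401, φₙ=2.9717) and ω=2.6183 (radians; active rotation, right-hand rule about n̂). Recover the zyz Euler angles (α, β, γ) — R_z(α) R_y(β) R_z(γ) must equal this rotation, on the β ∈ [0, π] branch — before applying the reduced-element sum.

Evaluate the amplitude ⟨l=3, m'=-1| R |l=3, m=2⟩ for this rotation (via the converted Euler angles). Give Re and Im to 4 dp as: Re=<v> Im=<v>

Re=-0.3630 Im=0.0468

Axis–angle → zyz. n̂ = (sinθₙcosφₙ, sinθₙsinφₙ, cosθₙ) = (-0.733988, +0.125913, +0.667388), ω = 2.6183.
R = I cosω + sinω [n̂]ₓ + (1−cosω) n̂n̂ᵀ gives
  R = [+0.139204, -0.505987, -0.851234; +0.161048, -0.836592, +0.523620; -0.977080, -0.209979, -0.034969]
β = atan2(√(R₁₃²+R₂₃²), R₃₃) = 1.605773; α = atan2(R₂₃, R₁₃) mod 2π = 2.590122; γ = atan2(R₃₂, −R₃₁) mod 2π = 6.071500
First d^3_{-1,2}(β=1.6058), then the phase factors e^{-i(-1)α} and e^{-i(2)γ}:
With c≡cos(β/2)=0.694633 and s≡sin(β/2)=0.719364, N=[2·24·120·1]^{1/2}=75.894664
Admissible k: 3..4 (factorial args all ≥0)
  k=3: (−1)^0·75.8947/(12)·0.6946^3·0.7194^3 = +0.789120
  k=4: (−1)^1·75.8947/(24)·0.6946^1·0.7194^5 = -0.423155
d^3_{-1,2}(1.6058) = +0.789120 -0.423155 = +0.365965
Attach z-rotation phases: D = e^{-i(-1)(2.5901)}·(+0.365965)·e^{-i(2)(6.0715)} = -0.362967+0.046752i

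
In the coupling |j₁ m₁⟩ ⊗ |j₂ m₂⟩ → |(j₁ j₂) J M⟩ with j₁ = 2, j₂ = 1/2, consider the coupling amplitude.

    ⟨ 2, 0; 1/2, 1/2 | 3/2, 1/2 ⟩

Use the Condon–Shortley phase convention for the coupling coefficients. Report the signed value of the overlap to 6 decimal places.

j₁+j₂−J=1  J+j₁−j₂=3  J−j₁+j₂=0  j₁+j₂+J+1=5
(j₁±m₁, j₂±m₂, J±M) = (2,2,1,0,2,1)
P² = 8/5
sum k=1..1:
  [1] −1/2 = -1/2
S = -1/2
C² = P²·S² = 2/5 ; C = -0.632456

−√(2/5) = -0.632456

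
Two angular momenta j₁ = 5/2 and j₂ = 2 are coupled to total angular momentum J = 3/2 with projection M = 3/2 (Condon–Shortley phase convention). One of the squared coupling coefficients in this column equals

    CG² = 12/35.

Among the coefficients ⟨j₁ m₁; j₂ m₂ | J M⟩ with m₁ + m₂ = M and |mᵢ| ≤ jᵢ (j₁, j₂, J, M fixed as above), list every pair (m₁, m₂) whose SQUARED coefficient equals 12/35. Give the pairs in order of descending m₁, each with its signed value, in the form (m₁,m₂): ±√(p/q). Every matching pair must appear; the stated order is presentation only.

(3/2,0): −√(12/35)

Admissible pairs with m₁+m₂ = M = 3/2: (-1/2,2), (1/2,1), (3/2,0), (5/2,-1)
  (m₁,m₂)=(5/2,-1): CG² = 2/7, CG = +√(2/7)
  (m₁,m₂)=(3/2,0): CG² = 12/35, CG = −√(12/35)   ← matches the target
  (m₁,m₂)=(1/2,1): CG² = 9/35, CG = +√(9/35)
  (m₁,m₂)=(-1/2,2): CG² = 4/35, CG = −√(4/35)
Pairs with CG² = 12/35: (3/2,0): −√(12/35)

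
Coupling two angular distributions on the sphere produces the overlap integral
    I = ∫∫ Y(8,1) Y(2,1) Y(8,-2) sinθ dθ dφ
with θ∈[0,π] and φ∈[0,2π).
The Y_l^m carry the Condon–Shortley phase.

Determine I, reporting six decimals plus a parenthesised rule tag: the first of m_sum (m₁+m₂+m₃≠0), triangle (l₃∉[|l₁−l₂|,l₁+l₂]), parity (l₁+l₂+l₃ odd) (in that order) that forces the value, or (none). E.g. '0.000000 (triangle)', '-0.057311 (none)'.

m-sum 0 ✓  L=18 even ✓  6≤8≤10 ✓
Π(2lᵢ+1) = 17×5×17 = 1445
triangle coeff Δ(8,2,8) = 1/348840
Σ_t [0,2]: t=0:+1/116121600 t=1:−1/25401600 t=2:+1/116121600 = -1/45158400
(3j)²=24/1615 [(8 2 8; 0 0 0)], sign=-1
Σ_t [1,2]: t=1:−1/58060800 t=2:+1/87091200 = -1/174182400
(3j)²=7/2584 [(8 2 8; 1 1 -2)], sign=-1
⇒ 4πI² = 21/361
I = (+1)√(21/361/(4π)) = 0.06803793
No selection rule forces the value: the integral is nonzero (none).

0.068038 (none)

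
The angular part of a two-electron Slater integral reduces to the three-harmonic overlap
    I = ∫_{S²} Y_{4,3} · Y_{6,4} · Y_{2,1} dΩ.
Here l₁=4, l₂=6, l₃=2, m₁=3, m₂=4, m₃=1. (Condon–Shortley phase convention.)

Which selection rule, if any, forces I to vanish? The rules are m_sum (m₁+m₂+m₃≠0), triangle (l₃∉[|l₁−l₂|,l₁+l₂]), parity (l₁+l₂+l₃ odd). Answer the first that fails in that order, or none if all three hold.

m_sum

m₁+m₂+m₃ = 3 + 4 + 1 = 8  ✗
triangle: |4−6|=2 ≤ l₃=2 ≤ 4+6=10
parity: l₁+l₂+l₃ = 12 is even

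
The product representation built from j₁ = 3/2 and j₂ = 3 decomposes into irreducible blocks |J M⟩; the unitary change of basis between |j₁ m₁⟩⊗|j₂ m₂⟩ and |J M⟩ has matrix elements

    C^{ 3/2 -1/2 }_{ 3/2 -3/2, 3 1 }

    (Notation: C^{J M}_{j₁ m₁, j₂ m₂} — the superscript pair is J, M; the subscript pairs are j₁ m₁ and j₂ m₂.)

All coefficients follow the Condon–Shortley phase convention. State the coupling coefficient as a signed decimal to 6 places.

−√(4/35) = -0.338062

triangle: 3!×0!×3!/7! = 36/5040
(j±m)!: 0!×3!×4!×2!×1!×2! = 576
prefactor² = (2J+1)×Δ×N² = 576/35
  k=3: −1/(3!×0!×0!×1!×0!×2!) = -1/12
Σ = -1/12  ⇒  CG² = 576/35×(-1/12)² = 4/35
CG = −√(4/35) = -0.338062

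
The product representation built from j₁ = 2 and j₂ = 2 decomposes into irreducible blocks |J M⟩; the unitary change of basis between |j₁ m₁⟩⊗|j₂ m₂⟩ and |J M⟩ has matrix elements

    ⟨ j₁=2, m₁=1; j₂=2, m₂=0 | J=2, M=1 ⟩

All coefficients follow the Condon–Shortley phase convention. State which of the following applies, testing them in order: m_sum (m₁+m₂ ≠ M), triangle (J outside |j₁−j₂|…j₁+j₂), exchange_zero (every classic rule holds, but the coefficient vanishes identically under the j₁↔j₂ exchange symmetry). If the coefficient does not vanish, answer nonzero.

nonzero

m-sum: m₁+m₂ = 1+0 = 1, M = 1  ✓
triangle: |j₁−j₂| = 0 ≤ J = 2 ≤ j₁+j₂ = 4  ✓
exchange: j₁≠j₂ or m₁≠m₂ — the exchange symmetry imposes no constraint here
value check: CG = −√(1/14) = -0.267261 ≠ 0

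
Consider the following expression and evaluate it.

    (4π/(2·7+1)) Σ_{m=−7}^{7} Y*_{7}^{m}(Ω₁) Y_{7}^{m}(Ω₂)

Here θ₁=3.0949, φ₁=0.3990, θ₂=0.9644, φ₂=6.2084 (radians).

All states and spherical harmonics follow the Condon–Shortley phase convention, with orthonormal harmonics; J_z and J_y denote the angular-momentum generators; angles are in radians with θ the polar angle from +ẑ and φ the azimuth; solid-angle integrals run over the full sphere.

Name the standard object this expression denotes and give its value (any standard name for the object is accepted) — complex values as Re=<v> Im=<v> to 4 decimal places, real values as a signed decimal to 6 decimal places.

Legendre polynomial (addition theorem), -0.282653

This sum is the spherical-harmonic addition theorem: it equals the Legendre polynomial P_l(cos γ) of the angle γ between the two directions.
Summing Y*_{l m}(θ₁,φ₁)·Y_{l m}(θ₂,φ₂) over m ∈ [−7, 7]; prefactor 4π/(2·7+1) = 0.837758:
  m=-7: Y*=-0.000000+0.000000i  Y=+0.109542+0.063229i  product -0.000000-0.000000i
  m=-6: Y*=+0.000000-0.000000i  Y=+0.295737+0.142387i  product +0.000000-0.000000i
  m=-5: Y*=-0.000000+0.000001i  Y=+0.412330+0.161793i  product -0.000000+0.000000i
  m=-4: Y*=+0.000001-0.000035i  Y=+0.222720+0.068686i  product +0.000003-0.000008i
  m=-3: Y*=+0.000327+0.000833i  Y=-0.200539-0.045762i  product -0.000027-0.000182i
  m=-2: Y*=-0.011319-0.011608i  Y=-0.335900-0.050619i  product +0.003215+0.004472i
  m=-1: Y*=+0.173244+0.073042i  Y=+0.069490+0.005207i  product +0.011658+0.005978i
  m=+0: Y*=-1.059451-0.000000i  Y=+0.346489+0.000000i  product -0.367088-0.000000i
  m=+1: Y*=-0.173244+0.073042i  Y=-0.069490+0.005207i  product +0.011658-0.005978i
  m=+2: Y*=-0.011319+0.011608i  Y=-0.335900+0.050619i  product +0.003215-0.004472i
  m=+3: Y*=-0.000327+0.000833i  Y=+0.200539-0.045762i  product -0.000027+0.000182i
  m=+4: Y*=+0.000001+0.000035i  Y=+0.222720-0.068686i  product +0.000003+0.000008i
  m=+5: Y*=+0.000000+0.000001i  Y=-0.412330+0.161793i  product -0.000000-0.000000i
  m=+6: Y*=+0.000000+0.000000i  Y=+0.295737-0.142387i  product +0.000000+0.000000i
  m=+7: Y*=+0.000000+0.000000i  Y=-0.109542+0.063229i  product -0.000000+0.000000i
Σ over m = -0.337392+0.000000i; ×(4π/15) → -0.282653+0.000000i. Real part: -0.282653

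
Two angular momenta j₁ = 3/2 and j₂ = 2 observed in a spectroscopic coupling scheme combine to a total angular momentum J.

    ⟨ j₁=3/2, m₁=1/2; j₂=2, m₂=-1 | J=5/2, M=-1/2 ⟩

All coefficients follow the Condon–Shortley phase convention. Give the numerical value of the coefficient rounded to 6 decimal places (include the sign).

+0.597614

√[6·1!2!3!/7! · 2!1!1!3!2!3!] = √(72/35)
  +(−1)^0/∏(0,1,1,1,1,2)! = 1/2  (running 1/2)
  +(−1)^1/∏(1,0,0,0,2,3)! = -1/12  (running 5/12)
⟨..|..⟩ = √(72/35)·(5/12) = +0.597614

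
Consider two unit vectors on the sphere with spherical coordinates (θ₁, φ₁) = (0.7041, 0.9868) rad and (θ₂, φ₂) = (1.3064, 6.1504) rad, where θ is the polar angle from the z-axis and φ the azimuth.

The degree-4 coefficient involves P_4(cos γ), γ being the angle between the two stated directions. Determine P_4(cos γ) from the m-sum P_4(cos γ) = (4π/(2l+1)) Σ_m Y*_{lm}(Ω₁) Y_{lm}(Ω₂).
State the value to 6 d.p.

-0.242706

Summing Y*_{l m}(θ₁,φ₁)·Y_{l m}(θ₂,φ₂) over m ∈ [−4, 4]; prefactor 4π/(2·4+1) = 1.396263:
  [-4]  conj(Y_{4,-4})(Ω₁) = -0.05383 - 0.05605j ; Y_{4,-4}(Ω₂) = 0.33123 + 0.19458j ; Δ = -0.00692 - 0.02904j
  [-3]  conj(Y_{4,-3})(Ω₁) = -0.25457 + 0.04664j ; Y_{4,-3}(Ω₂) = 0.27113 + 0.11411j ; Δ = -0.07434 - 0.01640j
  [-2]  conj(Y_{4,-2})(Ω₁) = -0.16852 + 0.39548j ; Y_{4,-2}(Ω₂) = -0.15698 - 0.04270j ; Δ = 0.04334 - 0.05489j
  [-1]  conj(Y_{4,-1})(Ω₁) = 0.13727 + 0.20770j ; Y_{4,-1}(Ω₂) = -0.29831 - 0.03985j ; Δ = -0.03267 - 0.06743j
  [+0]  conj(Y_{4,0})(Ω₁) = -0.27674 + 0.00000j ; Y_{4,0}(Ω₂) = 0.11790 + 0.00000j ; Δ = -0.03263 + 0.00000j
  [+1]  conj(Y_{4,1})(Ω₁) = -0.13727 + 0.20770j ; Y_{4,1}(Ω₂) = 0.29831 - 0.03985j ; Δ = -0.03267 + 0.06743j
  [+2]  conj(Y_{4,2})(Ω₁) = -0.16852 - 0.39548j ; Y_{4,2}(Ω₂) = -0.15698 + 0.04270j ; Δ = 0.04334 + 0.05489j
  [+3]  conj(Y_{4,3})(Ω₁) = 0.25457 + 0.04664j ; Y_{4,3}(Ω₂) = -0.27113 + 0.11411j ; Δ = -0.07434 + 0.01640j
  [+4]  conj(Y_{4,4})(Ω₁) = -0.05383 + 0.05605j ; Y_{4,4}(Ω₂) = 0.33123 - 0.19458j ; Δ = -0.00692 + 0.02904j
Σ over m = -0.17383 + 0.00000j; ×(4π/9) → -0.24271 + 0.00000j. Real part: -0.242706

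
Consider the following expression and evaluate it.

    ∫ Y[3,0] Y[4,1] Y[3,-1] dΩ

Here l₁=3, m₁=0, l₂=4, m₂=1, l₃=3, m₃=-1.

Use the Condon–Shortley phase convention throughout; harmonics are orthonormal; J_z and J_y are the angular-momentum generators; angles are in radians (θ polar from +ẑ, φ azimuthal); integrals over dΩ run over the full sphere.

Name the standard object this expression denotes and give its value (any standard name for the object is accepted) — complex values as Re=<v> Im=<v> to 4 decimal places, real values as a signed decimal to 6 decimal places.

This is a Gaunt coefficient — the integral of a triple product of spherical harmonics over the sphere.
m-sum 0 ✓  L=10 even ✓  1≤3≤7 ✓
Π(2lᵢ+1) = 7×9×7 = 441
triangle coeff Δ(3,4,3) = 1/34650
Σ_t [1,3]: t=1:−1/72 t=2:+1/16 t=3:−1/72 = 5/144
(3j)²=2/77 [(3 4 3; 0 0 0)], sign=-1
Σ_t [1,3]: t=1:−1/288 t=2:+1/24 t=3:−1/48 = 5/288
(3j)²=5/462 [(3 4 3; 0 1 -1)], sign=+1
⇒ 4πI² = 15/121
I = (-1)√(15/121/(4π)) = -0.09932258

Gaunt coefficient, -0.099323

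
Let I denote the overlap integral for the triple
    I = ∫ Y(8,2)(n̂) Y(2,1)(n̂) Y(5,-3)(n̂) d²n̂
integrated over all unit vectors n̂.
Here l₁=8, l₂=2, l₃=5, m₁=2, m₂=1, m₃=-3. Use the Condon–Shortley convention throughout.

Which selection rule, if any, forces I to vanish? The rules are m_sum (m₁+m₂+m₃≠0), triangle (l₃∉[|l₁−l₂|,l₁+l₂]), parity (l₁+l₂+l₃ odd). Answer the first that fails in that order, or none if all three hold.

m₁+m₂+m₃ = 2 + 1 − 3 = 0  ✓
triangle: need |l₁−l₂| ≤ l₃ ≤ l₁+l₂ = [6,10]; l₃=5 is outside  ✗
parity: l₁+l₂+l₃ = 15 is odd

triangle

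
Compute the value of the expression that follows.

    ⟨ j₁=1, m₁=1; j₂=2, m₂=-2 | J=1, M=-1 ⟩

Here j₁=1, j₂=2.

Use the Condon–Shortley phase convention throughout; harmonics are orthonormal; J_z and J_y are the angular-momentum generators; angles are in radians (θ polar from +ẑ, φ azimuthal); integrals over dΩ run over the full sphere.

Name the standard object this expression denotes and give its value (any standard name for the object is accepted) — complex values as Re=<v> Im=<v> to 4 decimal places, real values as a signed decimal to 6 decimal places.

This is a Clebsch–Gordan (vector-coupling) coefficient.
triangle: 2!·0!·2!/5! = 4/120
(j±m)!: 2!·0!·0!·4!·0!·2! = 96
prefactor² = (2J+1)·Δ·N² = 48/5
  k=0: +1/(0!·2!·0!·0!·0!·2!) = 1/4
Σ = 1/4  ⇒  CG² = 48/5·(1/4)² = 3/5
CG = +√(3/5) = +0.774597

Clebsch–Gordan coefficient, +√(3/5) ≈ +0.774597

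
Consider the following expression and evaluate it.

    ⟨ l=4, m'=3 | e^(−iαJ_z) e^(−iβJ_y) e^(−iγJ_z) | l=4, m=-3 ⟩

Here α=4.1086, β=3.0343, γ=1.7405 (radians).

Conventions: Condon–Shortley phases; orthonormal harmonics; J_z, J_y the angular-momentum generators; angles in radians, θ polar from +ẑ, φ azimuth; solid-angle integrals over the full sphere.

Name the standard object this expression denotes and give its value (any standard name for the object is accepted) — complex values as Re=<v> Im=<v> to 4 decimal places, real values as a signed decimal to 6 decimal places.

This is a Wigner D-matrix element — the rotation-matrix element ⟨l m'| R(α,β,γ) |l m⟩ in the angular-momentum basis.
First d^4_{3,-3}(β=3.0343), then the phase factors e^{-i(3)α} and e^{-i(-3)γ}:
With c≡cos(β/2)=0.053621 and s≡sin(β/2)=0.998561, N=[5040·1·1·5040]^{1/2}=5040.000000
Admissible k: 0..1 (factorial args all ≥0)
  k=0: (−1)^6·5040.0000/(720)·0.0536^2·0.9986^6 = +0.019953
  k=1: (−1)^7·5040.0000/(5040)·0.0536^0·0.9986^8 = -0.988549
d^4_{3,-3}(3.0343) = +0.019953 -0.988549 = -0.968596
Phases: e^{-i·(3)·4.1086}=+0.971202+0.238257i, e^{-i·(-3)·1.7405}=+0.487401-0.873178i ⇒ D=-0.660007+0.708921i

Wigner D-matrix element, Re=-0.6600 Im=0.7089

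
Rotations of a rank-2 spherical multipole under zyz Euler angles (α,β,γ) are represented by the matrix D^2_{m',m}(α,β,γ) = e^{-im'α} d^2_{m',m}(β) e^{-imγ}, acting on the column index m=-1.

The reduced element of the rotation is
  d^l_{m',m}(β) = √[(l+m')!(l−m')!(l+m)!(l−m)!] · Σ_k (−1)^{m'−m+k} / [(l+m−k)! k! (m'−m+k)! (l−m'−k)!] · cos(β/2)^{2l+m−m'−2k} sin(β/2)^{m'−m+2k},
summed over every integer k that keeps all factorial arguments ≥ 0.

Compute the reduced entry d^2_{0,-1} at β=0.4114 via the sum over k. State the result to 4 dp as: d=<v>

d=-0.4489

d^2_{0,-1}(β=0.4114) via the finite sum:
Half-angle: c=0.978918, s=0.204252. N=√(2·2·1·6)=4.898979
The bounds max(0,m−m')=0 and min(l+m,l−m')=1 give 2 terms
  k=0: (−1)^1·4.8990/(2)·0.9789^3·0.2043^1 = -0.469334
  k=1: (−1)^2·4.8990/(2)·0.9789^1·0.2043^3 = +0.020433
d^2_{0,-1}(0.4114) = -0.469334 +0.020433 = -0.448902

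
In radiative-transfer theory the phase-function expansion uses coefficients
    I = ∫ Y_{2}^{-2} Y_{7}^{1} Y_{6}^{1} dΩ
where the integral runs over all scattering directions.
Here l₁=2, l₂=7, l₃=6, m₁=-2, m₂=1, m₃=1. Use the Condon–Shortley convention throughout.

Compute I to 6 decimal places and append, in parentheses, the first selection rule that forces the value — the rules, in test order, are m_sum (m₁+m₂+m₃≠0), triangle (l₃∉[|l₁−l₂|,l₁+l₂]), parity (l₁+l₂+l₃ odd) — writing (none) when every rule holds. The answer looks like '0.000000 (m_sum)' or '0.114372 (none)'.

0.000000 (parity)

Σlᵢ=15 odd — θ-integrand is odd under cosθ→−cosθ; I=0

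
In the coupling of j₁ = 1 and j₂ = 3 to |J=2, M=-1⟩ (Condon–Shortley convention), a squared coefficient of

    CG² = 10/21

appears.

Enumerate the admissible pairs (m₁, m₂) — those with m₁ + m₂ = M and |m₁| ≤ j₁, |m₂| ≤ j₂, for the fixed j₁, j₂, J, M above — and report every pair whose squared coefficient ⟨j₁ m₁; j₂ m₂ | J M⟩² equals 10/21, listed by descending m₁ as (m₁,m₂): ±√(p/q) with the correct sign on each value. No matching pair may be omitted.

Admissible pairs with m₁+m₂ = M = -1: (-1,0), (0,-1), (1,-2)
  (m₁,m₂)=(1,-2): CG² = 10/21, CG = +√(10/21)   ← matches the target
  (m₁,m₂)=(0,-1): CG² = 8/21, CG = −√(8/21)
  (m₁,m₂)=(-1,0): CG² = 1/7, CG = +√(1/7)
Pairs with CG² = 10/21: (1,-2): +√(10/21)

(1,-2): +√(10/21)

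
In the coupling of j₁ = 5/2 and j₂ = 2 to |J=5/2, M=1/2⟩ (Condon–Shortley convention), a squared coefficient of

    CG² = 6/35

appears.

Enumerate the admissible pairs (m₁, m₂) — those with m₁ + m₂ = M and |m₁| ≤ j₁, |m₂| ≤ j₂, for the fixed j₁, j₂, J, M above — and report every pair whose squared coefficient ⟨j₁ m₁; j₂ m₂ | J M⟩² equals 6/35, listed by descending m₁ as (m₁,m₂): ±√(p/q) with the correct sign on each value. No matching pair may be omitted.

Admissible pairs with m₁+m₂ = M = 1/2: (-3/2,2), (-1/2,1), (1/2,0), (3/2,-1), (5/2,-2)
  (m₁,m₂)=(5/2,-2): CG² = 3/14, CG = +√(3/14)
  (m₁,m₂)=(3/2,-1): CG² = 6/35, CG = +√(6/35)   ← matches the target
  (m₁,m₂)=(1/2,0): CG² = 8/35, CG = −√(8/35)
  (m₁,m₂)=(-1/2,1): CG² = 0/1, CG = 0
  (m₁,m₂)=(-3/2,2): CG² = 27/70, CG = +√(27/70)
Pairs with CG² = 6/35: (3/2,-1): +√(6/35)

(3/2,-1): +√(6/35)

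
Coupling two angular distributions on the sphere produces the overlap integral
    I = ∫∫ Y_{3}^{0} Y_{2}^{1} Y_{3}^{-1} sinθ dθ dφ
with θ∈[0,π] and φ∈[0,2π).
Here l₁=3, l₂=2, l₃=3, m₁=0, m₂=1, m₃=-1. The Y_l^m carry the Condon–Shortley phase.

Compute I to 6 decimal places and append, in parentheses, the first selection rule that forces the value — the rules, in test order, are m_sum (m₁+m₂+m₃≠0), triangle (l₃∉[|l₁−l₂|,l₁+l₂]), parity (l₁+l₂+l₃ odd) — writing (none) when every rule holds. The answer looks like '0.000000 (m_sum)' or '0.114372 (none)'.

-0.059471 (none)

Checks pass: Σm=0; 8 even; l₃=3∈[1,5].
(2·3+1)(2·2+1)(2·3+1) = 245
Δ: 2! 4! 2! / 9! → 1/3780
sum: t=0:+1/24 t=1:−1/4 t=2:+1/24 = -1/6
3j²(3 2 3; 0 0 0) = Δ·Π!·Σ² = 4/105  (sign +1)
sum: t=1:−1/8 t=2:+1/12 = -1/24
3j²(3 2 3; 0 1 -1) = Δ·Π!·Σ² = 1/210  (sign -1)
combine: 4πI² = 245·4/105·1/210 = 2/45
take √, sign -1: I = -0.05947080
No selection rule forces the value: the integral is nonzero (none).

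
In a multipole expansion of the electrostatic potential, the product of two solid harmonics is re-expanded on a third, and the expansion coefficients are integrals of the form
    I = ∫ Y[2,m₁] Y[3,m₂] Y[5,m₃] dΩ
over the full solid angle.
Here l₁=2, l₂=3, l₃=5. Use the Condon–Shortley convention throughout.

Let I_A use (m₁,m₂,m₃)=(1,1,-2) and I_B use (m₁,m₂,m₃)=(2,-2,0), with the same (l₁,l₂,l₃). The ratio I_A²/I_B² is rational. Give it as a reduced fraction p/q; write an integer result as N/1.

21/1

Same 2,3,5: normalisation and zero-m 3j drop out of the ratio.
A: Δ: 0! 4! 6! / 11! → 1/2310; sum: t=0:+1/288 = 1/288; 3j²(2 3 5; 1 1 -2) = Δ·Π!·Σ² = 1/22  (sign -1)
B: Δ: 0! 4! 6! / 11! → 1/2310; sum: t=0:+1/2880 = 1/2880; 3j²(2 3 5; 2 -2 0) = Δ·Π!·Σ² = 1/462  (sign -1)
I_A²/I_B² = (1/22)/(1/462) = 21/1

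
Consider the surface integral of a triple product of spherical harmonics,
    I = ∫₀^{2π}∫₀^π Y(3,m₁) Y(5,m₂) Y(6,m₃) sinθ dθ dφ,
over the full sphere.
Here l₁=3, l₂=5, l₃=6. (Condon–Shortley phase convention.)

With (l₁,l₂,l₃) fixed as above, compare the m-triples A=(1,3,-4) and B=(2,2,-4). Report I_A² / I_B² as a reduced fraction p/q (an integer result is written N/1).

Shared (l₁,l₂,l₃)=(3,5,6): N and (l;000)² cancel in I_A²/I_B².
A: Δ = 2!·4!·8!/15! = 1/675675; Racah Σ t=0..2: t=0:+1/322560 t=1:−1/30240 t=2:+1/69120 = -1/64512; ⇒ 3j(3 5 6; 1 3 -4)² = 10/1001, sgn -1
B: Δ = 2!·4!·8!/15! = 1/675675; Racah Σ t=0..1: t=0:+1/60480 t=1:−1/34560 = -1/80640; ⇒ 3j(3 5 6; 2 2 -4)² = 6/1001, sgn -1
I_A²/I_B² = (10/1001)/(6/1001) = 5/3

5/3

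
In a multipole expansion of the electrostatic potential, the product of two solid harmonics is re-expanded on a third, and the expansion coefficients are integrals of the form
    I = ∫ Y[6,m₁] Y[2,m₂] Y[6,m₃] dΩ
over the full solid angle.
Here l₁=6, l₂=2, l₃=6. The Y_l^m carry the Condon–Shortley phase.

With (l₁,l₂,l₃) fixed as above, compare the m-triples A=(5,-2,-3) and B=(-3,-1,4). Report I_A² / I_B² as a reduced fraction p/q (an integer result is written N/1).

Same 6,2,6: normalisation and zero-m 3j drop out of the ratio.
A: Δ: 2! 10! 2! / 15! → 1/90090; sum: t=0:+1/1451520 = 1/1451520; 3j²(6 2 6; 5 -2 -3) = Δ·Π!·Σ² = 1/91  (sign -1)
B: Δ: 2! 10! 2! / 15! → 1/90090; sum: t=0:+1/725760 t=1:−1/161280 = -1/207360; 3j²(6 2 6; -3 -1 4) = Δ·Π!·Σ² = 7/286  (sign -1)
I_A²/I_B² = (1/91)/(7/286) = 22/49

22/49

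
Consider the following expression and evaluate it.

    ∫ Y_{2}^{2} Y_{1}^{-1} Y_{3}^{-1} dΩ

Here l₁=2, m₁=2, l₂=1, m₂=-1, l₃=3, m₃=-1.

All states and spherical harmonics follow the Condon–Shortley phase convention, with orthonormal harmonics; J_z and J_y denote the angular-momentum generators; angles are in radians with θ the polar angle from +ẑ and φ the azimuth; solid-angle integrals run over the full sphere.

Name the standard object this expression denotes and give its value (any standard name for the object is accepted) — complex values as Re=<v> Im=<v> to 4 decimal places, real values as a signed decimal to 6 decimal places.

This is a Gaunt coefficient — the integral of a triple product of spherical harmonics over the sphere.
m-sum 0 ✓  L=6 even ✓  1≤3≤3 ✓
Π(2lᵢ+1) = 5×3×7 = 105
triangle coeff Δ(2,1,3) = 1/105
Σ_t [0,0]: t=0:+1/4 = 1/4
(3j)²=3/35 [(2 1 3; 0 0 0)], sign=-1
Σ_t [0,0]: t=0:+1/48 = 1/48
(3j)²=1/105 [(2 1 3; 2 -1 -1)], sign=+1
⇒ 4πI² = 3/35
I = (-1)√(3/35/(4π)) = -0.08258890

Gaunt coefficient, -0.082589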